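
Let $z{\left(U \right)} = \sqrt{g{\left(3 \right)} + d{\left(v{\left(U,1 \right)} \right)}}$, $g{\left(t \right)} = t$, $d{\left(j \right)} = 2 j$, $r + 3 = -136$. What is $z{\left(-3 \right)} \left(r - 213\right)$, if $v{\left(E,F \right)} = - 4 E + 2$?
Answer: $- 352 \sqrt{31} \approx -1959.9$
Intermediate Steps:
$v{\left(E,F \right)} = 2 - 4 E$
$r = -139$ ($r = -3 - 136 = -139$)
$z{\left(U \right)} = \sqrt{7 - 8 U}$ ($z{\left(U \right)} = \sqrt{3 + 2 \left(2 - 4 U\right)} = \sqrt{3 - \left(-4 + 8 U\right)} = \sqrt{7 - 8 U}$)
$z{\left(-3 \right)} \left(r - 213\right) = \sqrt{7 - -24} \left(-139 - 213\right) = \sqrt{7 + 24} \left(-352\right) = \sqrt{31} \left(-352\right) = - 352 \sqrt{31}$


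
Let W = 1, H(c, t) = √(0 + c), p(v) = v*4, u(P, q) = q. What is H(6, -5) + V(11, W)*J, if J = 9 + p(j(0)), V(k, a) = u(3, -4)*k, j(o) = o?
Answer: -396 + √6 ≈ -393.55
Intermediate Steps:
p(v) = 4*v
H(c, t) = √c
V(k, a) = -4*k
J = 9 (J = 9 + 4*0 = 9 + 0 = 9)
H(6, -5) + V(11, W)*J = √6 - 4*11*9 = √6 - 44*9 = √6 - 396 = -396 + √6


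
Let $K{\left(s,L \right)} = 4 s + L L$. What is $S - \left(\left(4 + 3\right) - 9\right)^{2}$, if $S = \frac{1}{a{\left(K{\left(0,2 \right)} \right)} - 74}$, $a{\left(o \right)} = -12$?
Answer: $- \frac{345}{86} \approx -4.0116$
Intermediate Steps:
$K{\left(s,L \right)} = L^{2} + 4 s$ ($K{\left(s,L \right)} = 4 s + L^{2} = L^{2} + 4 s$)
$S = - \frac{1}{86}$ ($S = \frac{1}{-12 - 74} = \frac{1}{-86} = - \frac{1}{86} \approx -0.011628$)
$S - \left(\left(4 + 3\right) - 9\right)^{2} = - \frac{1}{86} - \left(\left(4 + 3\right) - 9\right)^{2} = - \frac{1}{86} - \left(7 - 9\right)^{2} = - \frac{1}{86} - \left(-2\right)^{2} = - \frac{1}{86} - 4 = - \frac{345}{86}$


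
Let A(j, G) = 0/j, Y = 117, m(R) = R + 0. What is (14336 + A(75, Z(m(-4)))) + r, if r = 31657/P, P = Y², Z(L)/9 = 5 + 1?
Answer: 196277161/13689 ≈ 14338.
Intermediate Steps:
m(R) = R
Z(L) = 54 (Z(L) = 9*(5 + 1) = 9*6 = 54)
P = 13689 (P = 117² = 13689)
r = 31657/13689 ≈ 2.3126
A(j, G) = 0
(14336 + A(75, Z(m(-4)))) + r = (14336 + 0) + 31657/13689 = 14336 + 31657/13689 = 196277161/13689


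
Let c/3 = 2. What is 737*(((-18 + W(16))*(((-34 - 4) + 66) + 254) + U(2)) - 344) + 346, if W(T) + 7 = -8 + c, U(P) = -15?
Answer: -5875755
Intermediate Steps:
c = 6 (c = 3*2 = 6)
W(T) = -9 (W(T) = -7 + (-8 + 6) = -7 - 2 = -9)
737*(((-18 + W(16))*(((-34 - 4) + 66) + 254) + U(2)) - 344) + 346 = 737*(((-18 - 9)*(((-34 - 4) + 66) + 254) - 15) - 344) + 346 = 737*((-27*((-38 + 66) + 254) - 15) - 344) + 346 = 737*((-27*(28 + 254) - 15) - 344) + 346 = 737*((-27*282 - 15) - 344) + 346 = 737*((-7614 - 15) - 344) + 346 = 737*(-7629 - 344) + 346 = 737*(-7973) + 346 = -5876101 + 346 = -5875755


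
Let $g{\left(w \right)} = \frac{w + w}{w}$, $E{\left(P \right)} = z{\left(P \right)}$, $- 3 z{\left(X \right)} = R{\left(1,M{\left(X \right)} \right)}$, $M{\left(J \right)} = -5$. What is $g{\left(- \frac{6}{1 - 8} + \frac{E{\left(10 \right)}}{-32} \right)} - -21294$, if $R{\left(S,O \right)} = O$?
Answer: $21296$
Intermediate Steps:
$z{\left(X \right)} = \frac{5}{3}$ ($z{\left(X \right)} = \left(- \frac{1}{3}\right) \left(-5\right) = \frac{5}{3}$)
$E{\left(P \right)} = \frac{5}{3}$
$g{\left(w \right)} = 2$ ($g{\left(w \right)} = \frac{2 w}{w} = 2$)
$g{\left(- \frac{6}{1 - 8} + \frac{E{\left(10 \right)}}{-32} \right)} - -21294 = 2 - -21294 = 2 + 21294 = 21296$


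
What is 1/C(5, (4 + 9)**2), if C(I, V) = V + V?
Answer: 1/338 ≈ 0.0029586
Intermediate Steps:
C(I, V) = 2*V
1/C(5, (4 + 9)**2) = 1/(2*(4 + 9)**2) = 1/(2*13**2) = 1/(2*169) = 1/338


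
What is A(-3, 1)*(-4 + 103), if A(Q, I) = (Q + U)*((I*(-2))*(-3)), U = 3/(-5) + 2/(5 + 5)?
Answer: -10098/5 ≈ -2019.6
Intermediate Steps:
U = -⅖ (U = 3*(-⅕) + 2/10 = -⅗ + 2*(⅒) = -⅗ + ⅕ = -⅖ ≈ -0.40000)
A(Q, I) = 6*I*(-⅖ + Q) (A(Q, I) = (Q - ⅖)*((I*(-2))*(-3)) = (-⅖ + Q)*(-2*I*(-3)) = (-⅖ + Q)*(6*I) = 6*I*(-⅖ + Q))
A(-3, 1)*(-4 + 103) = ((6/5)*1*(-2 + 5*(-3)))*(-4 + 103) = ((6/5)*1*(-2 - 15))*99 = ((6/5)*1*(-17))*99 = -102/5*99 = -10098/5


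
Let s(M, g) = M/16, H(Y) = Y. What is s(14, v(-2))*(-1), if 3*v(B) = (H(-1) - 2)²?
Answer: -7/8 ≈ -0.87500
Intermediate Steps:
v(B) = 3 (v(B) = (-1 - 2)²/3 = (⅓)*(-3)² = (⅓)*9 = 3)
s(M, g) = M/16 (s(M, g) = M*(1/16) = M/16)
s(14, v(-2))*(-1) = ((1/16)*14)*(-1) = (7/8)*(-1) = -7/8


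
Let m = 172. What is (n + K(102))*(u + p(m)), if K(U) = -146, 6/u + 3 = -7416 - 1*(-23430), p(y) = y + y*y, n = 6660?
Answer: 1034473839836/5337 ≈ 1.9383e+8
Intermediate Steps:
p(y) = y + y²
u = 2/5337 (u = 6/(-3 + (-7416 - 1*(-23430))) = 6/(-3 + (-7416 + 23430)) = 6/(-3 + 16014) = 6/16011 = 6*(1/16011) = 2/5337 ≈ 0.00037474)
(n + K(102))*(u + p(m)) = (6660 - 146)*(2/5337 + 172*(1 + 172)) = 6514*(2/5337 + 172*173) = 6514*(2/5337 + 29756) = 6514*(158807774/5337) = 1034473839836/5337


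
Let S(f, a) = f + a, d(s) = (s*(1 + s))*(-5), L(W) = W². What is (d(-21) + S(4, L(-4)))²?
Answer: 4326400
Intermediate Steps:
d(s) = -5*s*(1 + s)
S(f, a) = a + f
(d(-21) + S(4, L(-4)))² = (-5*(-21)*(1 - 21) + ((-4)² + 4))² = (-5*(-21)*(-20) + (16 + 4))² = (-2100 + 20)² = (-2080)² = 4326400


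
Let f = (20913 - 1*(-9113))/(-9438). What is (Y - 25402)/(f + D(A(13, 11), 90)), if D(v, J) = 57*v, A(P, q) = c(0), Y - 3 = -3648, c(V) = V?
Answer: 137072793/15013 ≈ 9130.3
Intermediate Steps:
Y = -3645 (Y = 3 - 3648 = -3645)
A(P, q) = 0
f = -15013/4719 (f = (20913 + 9113)*(-1/9438) = 30026*(-1/9438) = -15013/4719 ≈ -3.1814)
(Y - 25402)/(f + D(A(13, 11), 90)) = (-3645 - 25402)/(-15013/4719 + 57*0) = -29047/(-15013/4719 + 0) = -29047/(-15013/4719) = -29047*(-4719/15013) = 137072793/15013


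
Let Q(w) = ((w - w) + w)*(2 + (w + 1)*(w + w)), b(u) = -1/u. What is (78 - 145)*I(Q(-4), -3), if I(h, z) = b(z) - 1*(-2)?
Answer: -469/3 ≈ -156.33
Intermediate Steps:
Q(w) = w*(2 + 2*w*(1 + w)) (Q(w) = (0 + w)*(2 + (1 + w)*(2*w)) = w*(2 + 2*w*(1 + w)))
I(h, z) = 2 - 1/z (I(h, z) = -1/z - 1*(-2) = -1/z + 2 = 2 - 1/z)
(78 - 145)*I(Q(-4), -3) = (78 - 145)*(2 - 1/(-3)) = -67*(2 - 1*(-⅓)) = -67*(2 + ⅓) = -67*7/3 = -469/3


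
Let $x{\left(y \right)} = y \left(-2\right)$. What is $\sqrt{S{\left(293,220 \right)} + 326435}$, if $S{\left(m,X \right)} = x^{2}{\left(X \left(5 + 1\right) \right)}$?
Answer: $\sqrt{7296035} \approx 2701.1$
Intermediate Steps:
$x{\left(y \right)} = - 2 y$
$S{\left(m,X \right)} = 144 X^{2}$ ($S{\left(m,X \right)} = \left(- 2 X \left(5 + 1\right)\right)^{2} = \left(- 2 X 6\right)^{2} = \left(- 2 \cdot 6 X\right)^{2} = \left(- 12 X\right)^{2} = 144 X^{2}$)
$\sqrt{S{\left(293,220 \right)} + 326435} = \sqrt{144 \cdot 220^{2} + 326435} = \sqrt{144 \cdot 48400 + 326435} = \sqrt{6969600 + 326435} = \sqrt{7296035}$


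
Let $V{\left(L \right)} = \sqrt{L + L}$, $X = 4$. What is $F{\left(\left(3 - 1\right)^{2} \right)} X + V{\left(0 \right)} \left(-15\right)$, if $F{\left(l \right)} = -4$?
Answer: $-16$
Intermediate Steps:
$V{\left(L \right)} = \sqrt{2} \sqrt{L}$ ($V{\left(L \right)} = \sqrt{2 L} = \sqrt{2} \sqrt{L}$)
$F{\left(\left(3 - 1\right)^{2} \right)} X + V{\left(0 \right)} \left(-15\right) = \left(-4\right) 4 + \sqrt{2} \sqrt{0} \left(-15\right) = -16 + \sqrt{2} \cdot 0 \left(-15\right) = -16 + 0 \left(-15\right) = -16 + 0 = -16$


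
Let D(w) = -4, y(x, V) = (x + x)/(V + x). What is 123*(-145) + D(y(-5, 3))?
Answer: -17839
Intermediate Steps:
y(x, V) = 2*x/(V + x) (y(x, V) = (2*x)/(V + x) = 2*x/(V + x))
123*(-145) + D(y(-5, 3)) = 123*(-145) - 4 = -17835 - 4 = -17839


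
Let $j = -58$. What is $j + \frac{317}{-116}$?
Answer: $- \frac{7045}{116} \approx -60.733$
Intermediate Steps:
$j + \frac{317}{-116} = -58 + \frac{317}{-116} = -58 + 317 \left(- \frac{1}{116}\right) = -58 - \frac{317}{116} = - \frac{7045}{116}$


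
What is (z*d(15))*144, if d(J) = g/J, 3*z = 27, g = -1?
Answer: -432/5 ≈ -86.400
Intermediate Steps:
z = 9 (z = (1/3)*27 = 9)
d(J) = -1/J
(z*d(15))*144 = (9*(-1/15))*144 = -3/5*144 = -432/5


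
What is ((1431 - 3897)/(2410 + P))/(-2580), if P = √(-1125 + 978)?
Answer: 99051/249754621 - 2877*I*√3/2497546210 ≈ 0.00039659 - 1.9952e-6*I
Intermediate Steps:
P = 7*I*√3 (P = √(-147) = 7*I*√3 ≈ 12.124*I)
((1431 - 3897)/(2410 + P))/(-2580) = ((1431 - 3897)/(2410 + 7*I*√3))/(-2580) = -2466/(2410 + 7*I*√3)*(-1/2580) = 411/(430*(2410 + 7*I*√3))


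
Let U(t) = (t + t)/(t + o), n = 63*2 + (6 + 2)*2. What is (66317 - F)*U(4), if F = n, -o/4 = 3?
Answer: -66175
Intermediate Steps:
o = -12 (o = -4*3 = -12)
n = 142 (n = 126 + 8*2 = 126 + 16 = 142)
U(t) = 2*t/(-12 + t) (U(t) = (t + t)/(t - 12) = (2*t)/(-12 + t) = 2*t/(-12 + t))
F = 142
(66317 - F)*U(4) = (66317 - 1*142)*(2*4/(-12 + 4)) = (66317 - 142)*(2*4/(-8)) = 66175*(2*4*(-⅛)) = 66175*(-1) = -66175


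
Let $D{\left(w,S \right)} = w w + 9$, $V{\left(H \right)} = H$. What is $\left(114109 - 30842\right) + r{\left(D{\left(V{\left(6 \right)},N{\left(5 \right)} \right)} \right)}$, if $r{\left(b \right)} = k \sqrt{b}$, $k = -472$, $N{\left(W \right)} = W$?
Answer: $83267 - 1416 \sqrt{5} \approx 80101.0$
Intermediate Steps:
$D{\left(w,S \right)} = 9 + w^{2}$ ($D{\left(w,S \right)} = w^{2} + 9 = 9 + w^{2}$)
$r{\left(b \right)} = - 472 \sqrt{b}$
$\left(114109 - 30842\right) + r{\left(D{\left(V{\left(6 \right)},N{\left(5 \right)} \right)} \right)} = \left(114109 - 30842\right) - 472 \sqrt{9 + 6^{2}} = 83267 - 472 \sqrt{9 + 36} = 83267 - 472 \sqrt{45} = 83267 - 472 \cdot 3 \sqrt{5} = 83267 - 1416 \sqrt{5}$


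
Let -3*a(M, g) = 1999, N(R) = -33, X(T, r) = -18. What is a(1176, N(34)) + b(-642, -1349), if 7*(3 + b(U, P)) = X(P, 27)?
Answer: -14110/21 ≈ -671.90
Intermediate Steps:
b(U, P) = -39/7 (b(U, P) = -3 + (⅐)*(-18) = -3 - 18/7 = -39/7)
a(M, g) = -1999/3 (a(M, g) = -⅓*1999 = -1999/3)
a(1176, N(34)) + b(-642, -1349) = -1999/3 - 39/7 = -14110/21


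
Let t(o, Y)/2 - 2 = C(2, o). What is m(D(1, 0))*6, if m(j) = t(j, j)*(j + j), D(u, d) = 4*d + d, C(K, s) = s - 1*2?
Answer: 0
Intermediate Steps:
C(K, s) = -2 + s (C(K, s) = s - 2 = -2 + s)
t(o, Y) = 2*o (t(o, Y) = 4 + 2*(-2 + o) = 4 + (-4 + 2*o) = 2*o)
D(u, d) = 5*d
m(j) = 4*j² (m(j) = (2*j)*(j + j) = (2*j)*(2*j) = 4*j²)
m(D(1, 0))*6 = (4*(5*0)²)*6 = (4*0²)*6 = (4*0)*6 = 0*6 = 0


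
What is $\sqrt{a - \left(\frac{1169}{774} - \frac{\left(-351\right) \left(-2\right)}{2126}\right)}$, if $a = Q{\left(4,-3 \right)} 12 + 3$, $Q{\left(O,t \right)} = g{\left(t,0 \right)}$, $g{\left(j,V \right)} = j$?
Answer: $\frac{i \sqrt{2570867874742}}{274254} \approx 5.8464 i$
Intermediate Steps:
$Q{\left(O,t \right)} = t$
$a = -33$ ($a = \left(-3\right) 12 + 3 = -36 + 3 = -33$)
$\sqrt{a - \left(\frac{1169}{774} - \frac{\left(-351\right) \left(-2\right)}{2126}\right)} = \sqrt{-33 - \left(\frac{1169}{774} - \frac{\left(-351\right) \left(-2\right)}{2126}\right)} = \sqrt{-33 + \left(\left(-1169\right) \frac{1}{774} + 702 \cdot \frac{1}{2126}\right)} = \sqrt{-33 + \left(- \frac{1169}{774} + \frac{351}{1063}\right)} = \sqrt{-33 - \frac{970973}{822762}} = \sqrt{- \frac{28122119}{822762}} = \frac{i \sqrt{2570867874742}}{274254}$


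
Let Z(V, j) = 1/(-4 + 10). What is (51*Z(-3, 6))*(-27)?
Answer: -459/2 ≈ -229.50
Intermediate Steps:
Z(V, j) = ⅙ (Z(V, j) = 1/6 = ⅙)
(51*Z(-3, 6))*(-27) = (51*(⅙))*(-27) = (17/2)*(-27) = -459/2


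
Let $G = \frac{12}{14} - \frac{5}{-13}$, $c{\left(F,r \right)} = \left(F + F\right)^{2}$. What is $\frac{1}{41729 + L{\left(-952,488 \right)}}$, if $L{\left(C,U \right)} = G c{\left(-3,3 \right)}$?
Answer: $\frac{91}{3801407} \approx 2.3939 \cdot 10^{-5}$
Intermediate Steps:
$c{\left(F,r \right)} = 4 F^{2}$ ($c{\left(F,r \right)} = \left(2 F\right)^{2} = 4 F^{2}$)
$G = \frac{113}{91}$ ($G = 12 \cdot \frac{1}{14} - - \frac{5}{13} = \frac{6}{7} + \frac{5}{13} = \frac{113}{91} \approx 1.2418$)
$L{\left(C,U \right)} = \frac{4068}{91}$ ($L{\left(C,U \right)} = \frac{113 \cdot 4 \left(-3\right)^{2}}{91} = \frac{113 \cdot 4 \cdot 9}{91} = \frac{113}{91} \cdot 36 = \frac{4068}{91}$)
$\frac{1}{41729 + L{\left(-952,488 \right)}} = \frac{1}{41729 + \frac{4068}{91}} = \frac{1}{\frac{3801407}{91}} = \frac{91}{3801407}$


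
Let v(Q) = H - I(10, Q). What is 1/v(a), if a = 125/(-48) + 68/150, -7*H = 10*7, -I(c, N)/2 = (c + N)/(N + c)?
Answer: -⅛ ≈ -0.12500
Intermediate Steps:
I(c, N) = -2 (I(c, N) = -2*(c + N)/(N + c) = -2*(N + c)/(N + c) = -2*1 = -2)
H = -10 (H = -10*7/7 = -⅐*70 = -10)
a = -2581/1200 (a = 125*(-1/48) + 68*(1/150) = -125/48 + 34/75 = -2581/1200 ≈ -2.1508)
v(Q) = -8 (v(Q) = -10 - 1*(-2) = -10 + 2 = -8)
1/v(a) = 1/(-8) = -⅛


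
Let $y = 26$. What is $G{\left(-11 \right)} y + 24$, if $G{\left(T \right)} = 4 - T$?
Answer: $414$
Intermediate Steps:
$G{\left(-11 \right)} y + 24 = \left(4 - -11\right) 26 + 24 = \left(4 + 11\right) 26 + 24 = 15 \cdot 26 + 24 = 390 + 24 = 414$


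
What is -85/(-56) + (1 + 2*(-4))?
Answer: -307/56 ≈ -5.4821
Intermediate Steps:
-85/(-56) + (1 + 2*(-4)) = -85*(-1/56) + (1 - 8) = 85/56 - 7 = -307/56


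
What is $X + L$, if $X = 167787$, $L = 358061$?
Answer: $525848$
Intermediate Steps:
$X + L = 167787 + 358061 = 525848$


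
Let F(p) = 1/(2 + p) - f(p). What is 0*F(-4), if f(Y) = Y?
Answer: 0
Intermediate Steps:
F(p) = 1/(2 + p) - p
0*F(-4) = 0*((1 - 1*(-4)² - 2*(-4))/(2 - 4)) = 0*((1 - 1*16 + 8)/(-2)) = 0*(-(1 - 16 + 8)/2) = 0*(-½*(-7)) = 0*(7/2) = 0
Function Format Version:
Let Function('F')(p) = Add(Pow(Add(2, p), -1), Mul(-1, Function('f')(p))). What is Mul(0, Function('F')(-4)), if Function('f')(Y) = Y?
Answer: 0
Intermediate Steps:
Function('F')(p) = Add(Pow(Add(2, p), -1), Mul(-1, p))
Mul(0, Function('F')(-4)) = Mul(0, Mul(Pow(Add(2, -4), -1), Add(1, Mul(-1, Pow(-4, 2)), Mul(-2, -4)))) = Mul(0, Mul(Pow(-2, -1), Add(1, Mul(-1, 16), 8))) = Mul(0, Mul(Rational(-1, 2), Add(1, -16, 8))) = Mul(0, Mul(Rational(-1, 2), -7)) = Mul(0, Rational(7, 2)) = 0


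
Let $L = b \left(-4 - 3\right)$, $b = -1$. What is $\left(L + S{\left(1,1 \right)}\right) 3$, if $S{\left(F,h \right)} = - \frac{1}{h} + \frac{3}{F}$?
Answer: $27$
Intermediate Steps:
$L = 7$ ($L = - (-4 - 3) = \left(-1\right) \left(-7\right) = 7$)
$\left(L + S{\left(1,1 \right)}\right) 3 = \left(7 + \left(- 1^{-1} + \frac{3}{1}\right)\right) 3 = \left(7 + \left(\left(-1\right) 1 + 3 \cdot 1\right)\right) 3 = \left(7 + \left(-1 + 3\right)\right) 3 = \left(7 + 2\right) 3 = 9 \cdot 3 = 27$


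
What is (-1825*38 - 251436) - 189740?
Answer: -510526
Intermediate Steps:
(-1825*38 - 251436) - 189740 = (-69350 - 251436) - 189740 = -320786 - 189740 = -510526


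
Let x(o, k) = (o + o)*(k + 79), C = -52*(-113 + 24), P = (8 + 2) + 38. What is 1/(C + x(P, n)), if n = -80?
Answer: 1/4532 ≈ 0.00022065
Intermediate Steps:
P = 48 (P = 10 + 38 = 48)
C = 4628 (C = -52*(-89) = 4628)
x(o, k) = 2*o*(79 + k) (x(o, k) = (2*o)*(79 + k) = 2*o*(79 + k))
1/(C + x(P, n)) = 1/(4628 + 2*48*(79 - 80)) = 1/(4628 + 2*48*(-1)) = 1/(4628 - 96) = 1/4532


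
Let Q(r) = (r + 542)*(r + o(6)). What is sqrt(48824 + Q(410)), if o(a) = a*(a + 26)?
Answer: 34*sqrt(538) ≈ 788.62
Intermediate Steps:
o(a) = a*(26 + a)
Q(r) = (192 + r)*(542 + r) (Q(r) = (r + 542)*(r + 6*(26 + 6)) = (542 + r)*(r + 6*32) = (542 + r)*(r + 192) = (542 + r)*(192 + r) = (192 + r)*(542 + r))
sqrt(48824 + Q(410)) = sqrt(48824 + (104064 + 410**2 + 734*410)) = sqrt(48824 + (104064 + 168100 + 300940)) = sqrt(48824 + 573104) = sqrt(621928) = 34*sqrt(538)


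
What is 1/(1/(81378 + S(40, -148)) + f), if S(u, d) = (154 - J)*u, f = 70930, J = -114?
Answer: 92098/6532511141 ≈ 1.4098e-5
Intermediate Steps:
S(u, d) = 268*u (S(u, d) = (154 - 1*(-114))*u = (154 + 114)*u = 268*u)
1/(1/(81378 + S(40, -148)) + f) = 1/(1/(81378 + 268*40) + 70930) = 1/(1/(81378 + 10720) + 70930) = 1/(1/92098 + 70930) = 1/(6532511141/92098) = 92098/6532511141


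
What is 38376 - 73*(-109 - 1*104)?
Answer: 53925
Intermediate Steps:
38376 - 73*(-109 - 1*104) = 38376 - 73*(-109 - 104) = 38376 - 73*(-213) = 38376 - 1*(-15549) = 38376 + 15549 = 53925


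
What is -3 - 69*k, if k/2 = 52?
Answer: -7179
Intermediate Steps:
k = 104 (k = 2*52 = 104)
-3 - 69*k = -3 - 69*104 = -3 - 7176 = -7179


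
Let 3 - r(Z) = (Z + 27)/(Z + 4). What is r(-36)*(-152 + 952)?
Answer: 2175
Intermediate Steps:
r(Z) = 3 - (27 + Z)/(4 + Z) (r(Z) = 3 - (Z + 27)/(Z + 4) = 3 - (27 + Z)/(4 + Z))
r(-36)*(-152 + 952) = ((-15 + 2*(-36))/(4 - 36))*(-152 + 952) = ((-15 - 72)/(-32))*800 = -1/32*(-87)*800 = (87/32)*800 = 2175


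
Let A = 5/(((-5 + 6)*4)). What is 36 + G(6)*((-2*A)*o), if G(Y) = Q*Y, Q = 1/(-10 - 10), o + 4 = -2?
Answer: 63/2 ≈ 31.500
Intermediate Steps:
o = -6 (o = -4 - 2 = -6)
Q = -1/20 (Q = 1/(-20) = -1/20 ≈ -0.050000)
A = 5/4 (A = 5/((1*4)) = 5/4 ≈ 1.2500)
G(Y) = -Y/20
36 + G(6)*((-2*A)*o) = 36 + (-1/20*6)*(-2*5/4*(-6)) = 36 - (-3)*(-6)/4 = 36 - 3/10*15 = 36 - 9/2 = 63/2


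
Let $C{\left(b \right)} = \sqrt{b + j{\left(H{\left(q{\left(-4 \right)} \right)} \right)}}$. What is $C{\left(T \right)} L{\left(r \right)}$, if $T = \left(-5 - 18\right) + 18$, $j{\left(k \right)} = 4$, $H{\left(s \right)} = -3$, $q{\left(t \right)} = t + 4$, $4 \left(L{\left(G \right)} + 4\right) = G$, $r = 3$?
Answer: $- \frac{13 i}{4} \approx - 3.25 i$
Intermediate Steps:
$L{\left(G \right)} = -4 + \frac{G}{4}$
$q{\left(t \right)} = 4 + t$
$T = -5$ ($T = \left(-5 - 18\right) + 18 = -23 + 18 = -5$)
$C{\left(b \right)} = \sqrt{4 + b}$ ($C{\left(b \right)} = \sqrt{b + 4} = \sqrt{4 + b}$)
$C{\left(T \right)} L{\left(r \right)} = \sqrt{4 - 5} \left(-4 + \frac{1}{4} \cdot 3\right) = \sqrt{-1} \left(-4 + \frac{3}{4}\right) = i \left(- \frac{13}{4}\right) = - \frac{13 i}{4}$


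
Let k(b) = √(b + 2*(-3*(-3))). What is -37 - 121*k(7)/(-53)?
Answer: -1356/53 ≈ -25.585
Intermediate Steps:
k(b) = √(18 + b) (k(b) = √(b + 2*9) = √(b + 18) = √(18 + b))
-37 - 121*k(7)/(-53) = -37 - 121*√(18 + 7)/(-53) = -37 - 121*√25*(-1)/53 = -37 - 605*(-1)/53 = -37 - 121*(-5/53) = -37 + 605/53 = -1356/53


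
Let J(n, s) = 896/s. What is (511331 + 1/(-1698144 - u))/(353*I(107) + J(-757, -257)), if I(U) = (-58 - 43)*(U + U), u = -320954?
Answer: -180979384551473/2700455560902100 ≈ -0.067018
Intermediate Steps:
I(U) = -202*U
(511331 + 1/(-1698144 - u))/(353*I(107) + J(-757, -257)) = (511331 + 1/(-1698144 - 1*(-320954)))/(353*(-202*107) + 896/(-257)) = (511331 + 1/(-1698144 + 320954))/(353*(-21614) + 896*(-1/257)) = (511331 + 1/(-1377190))/(-7629742 - 896/257) = (511331 - 1/1377190)/(-1960844590/257) = (704199939889/1377190)*(-257/1960844590) = -180979384551473/2700455560902100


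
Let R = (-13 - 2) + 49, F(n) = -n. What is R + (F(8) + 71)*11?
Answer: 727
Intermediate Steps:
R = 34 (R = -15 + 49 = 34)
R + (F(8) + 71)*11 = 34 + (-1*8 + 71)*11 = 34 + (-8 + 71)*11 = 34 + 63*11 = 34 + 693 = 727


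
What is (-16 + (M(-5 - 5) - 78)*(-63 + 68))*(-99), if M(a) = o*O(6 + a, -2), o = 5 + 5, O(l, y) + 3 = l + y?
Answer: 84744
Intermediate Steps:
O(l, y) = -3 + l + y (O(l, y) = -3 + (l + y) = -3 + l + y)
o = 10
M(a) = 10 + 10*a (M(a) = 10*(-3 + (6 + a) - 2) = 10*(1 + a) = 10 + 10*a)
(-16 + (M(-5 - 5) - 78)*(-63 + 68))*(-99) = (-16 + ((10 + 10*(-5 - 5)) - 78)*(-63 + 68))*(-99) = (-16 + ((10 + 10*(-10)) - 78)*5)*(-99) = (-16 + ((10 - 100) - 78)*5)*(-99) = (-16 + (-90 - 78)*5)*(-99) = (-16 - 168*5)*(-99) = (-16 - 840)*(-99) = -856*(-99) = 84744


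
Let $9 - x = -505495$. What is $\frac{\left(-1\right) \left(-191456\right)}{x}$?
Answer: $\frac{5983}{15797} \approx 0.37874$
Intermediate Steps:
$x = 505504$ ($x = 9 - -505495 = 9 + 505495 = 505504$)
$\frac{\left(-1\right) \left(-191456\right)}{x} = \frac{\left(-1\right) \left(-191456\right)}{505504} = 191456 \cdot \frac{1}{505504} = \frac{5983}{15797}$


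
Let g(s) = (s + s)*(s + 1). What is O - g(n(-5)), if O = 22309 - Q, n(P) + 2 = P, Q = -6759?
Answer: 28984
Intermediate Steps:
n(P) = -2 + P
g(s) = 2*s*(1 + s) (g(s) = (2*s)*(1 + s) = 2*s*(1 + s))
O = 29068 (O = 22309 - 1*(-6759) = 22309 + 6759 = 29068)
O - g(n(-5)) = 29068 - 2*(-2 - 5)*(1 + (-2 - 5)) = 29068 - 2*(-7)*(1 - 7) = 29068 - 2*(-7)*(-6) = 29068 - 1*84 = 29068 - 84 = 28984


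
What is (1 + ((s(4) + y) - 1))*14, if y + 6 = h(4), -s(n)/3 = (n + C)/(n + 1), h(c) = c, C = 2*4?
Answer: -644/5 ≈ -128.80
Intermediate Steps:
C = 8
s(n) = -3*(8 + n)/(1 + n) (s(n) = -3*(n + 8)/(n + 1) = -3*(8 + n)/(1 + n))
y = -2 (y = -6 + 4 = -2)
(1 + ((s(4) + y) - 1))*14 = (1 + ((3*(-8 - 1*4)/(1 + 4) - 2) - 1))*14 = (1 + ((3*(-8 - 4)/5 - 2) - 1))*14 = (1 + ((3*(1/5)*(-12) - 2) - 1))*14 = (1 + ((-36/5 - 2) - 1))*14 = (1 + (-46/5 - 1))*14 = (1 - 51/5)*14 = -46/5*14 = -644/5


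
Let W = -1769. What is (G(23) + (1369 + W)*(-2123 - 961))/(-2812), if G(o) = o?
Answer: -1233623/2812 ≈ -438.70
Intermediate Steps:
(G(23) + (1369 + W)*(-2123 - 961))/(-2812) = (23 + (1369 - 1769)*(-2123 - 961))/(-2812) = (23 - 400*(-3084))*(-1/2812) = (23 + 1233600)*(-1/2812) = 1233623*(-1/2812) = -1233623/2812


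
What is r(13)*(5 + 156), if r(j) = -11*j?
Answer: -23023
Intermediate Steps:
r(13)*(5 + 156) = (-11*13)*(5 + 156) = -143*161 = -23023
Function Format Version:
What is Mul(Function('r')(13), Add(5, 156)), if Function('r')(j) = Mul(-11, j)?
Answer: -23023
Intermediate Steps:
Mul(Function('r')(13), Add(5, 156)) = Mul(Mul(-11, 13), Add(5, 156)) = Mul(-143, 161) = -23023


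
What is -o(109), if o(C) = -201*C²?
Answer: 2388081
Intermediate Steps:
-o(109) = -(-201)*109² = -(-201)*11881 = -1*(-2388081) = 2388081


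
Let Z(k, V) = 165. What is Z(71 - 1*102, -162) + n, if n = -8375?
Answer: -8210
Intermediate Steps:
Z(71 - 1*102, -162) + n = 165 - 8375 = -8210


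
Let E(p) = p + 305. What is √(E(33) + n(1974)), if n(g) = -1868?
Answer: 3*I*√170 ≈ 39.115*I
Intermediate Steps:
E(p) = 305 + p
√(E(33) + n(1974)) = √((305 + 33) - 1868) = √(338 - 1868) = √(-1530) = 3*I*√170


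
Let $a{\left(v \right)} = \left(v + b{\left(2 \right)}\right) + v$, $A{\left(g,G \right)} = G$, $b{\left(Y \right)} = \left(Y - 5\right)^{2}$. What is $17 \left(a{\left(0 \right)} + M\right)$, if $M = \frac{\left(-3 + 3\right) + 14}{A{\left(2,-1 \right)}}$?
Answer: $-85$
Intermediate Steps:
$b{\left(Y \right)} = \left(-5 + Y\right)^{2}$
$a{\left(v \right)} = 9 + 2 v$ ($a{\left(v \right)} = \left(v + \left(-5 + 2\right)^{2}\right) + v = \left(v + \left(-3\right)^{2}\right) + v = \left(v + 9\right) + v = \left(9 + v\right) + v = 9 + 2 v$)
$M = -14$ ($M = \frac{\left(-3 + 3\right) + 14}{-1} = \left(0 + 14\right) \left(-1\right) = 14 \left(-1\right) = -14$)
$17 \left(a{\left(0 \right)} + M\right) = 17 \left(\left(9 + 2 \cdot 0\right) - 14\right) = 17 \left(\left(9 + 0\right) - 14\right) = 17 \left(9 - 14\right) = 17 \left(-5\right) = -85$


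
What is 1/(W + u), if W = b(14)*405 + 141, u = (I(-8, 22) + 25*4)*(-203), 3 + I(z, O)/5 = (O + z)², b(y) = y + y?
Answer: -1/204714 ≈ -4.8849e-6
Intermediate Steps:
b(y) = 2*y
I(z, O) = -15 + 5*(O + z)²
u = -216195 (u = ((-15 + 5*(22 - 8)²) + 25*4)*(-203) = ((-15 + 5*14²) + 100)*(-203) = ((-15 + 5*196) + 100)*(-203) = ((-15 + 980) + 100)*(-203) = (965 + 100)*(-203) = 1065*(-203) = -216195)
W = 11481 (W = (2*14)*405 + 141 = 28*405 + 141 = 11340 + 141 = 11481)
1/(W + u) = 1/(11481 - 216195) = 1/(-204714) = -1/204714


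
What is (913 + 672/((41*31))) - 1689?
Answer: -985624/1271 ≈ -775.47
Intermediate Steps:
(913 + 672/((41*31))) - 1689 = (913 + 672/1271) - 1689 = 1161095/1271 - 1689 = -985624/1271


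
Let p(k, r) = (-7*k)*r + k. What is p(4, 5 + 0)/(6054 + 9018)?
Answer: -17/1884 ≈ -0.0090234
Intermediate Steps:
p(k, r) = k - 7*k*r (p(k, r) = -7*k*r + k = k - 7*k*r)
p(4, 5 + 0)/(6054 + 9018) = (4*(1 - 7*(5 + 0)))/(6054 + 9018) = (4*(1 - 7*5))/15072 = (4*(1 - 35))/15072 = (4*(-34))/15072 = (1/15072)*(-136) = -17/1884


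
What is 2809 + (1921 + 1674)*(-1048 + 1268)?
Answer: 793709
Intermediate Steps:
2809 + (1921 + 1674)*(-1048 + 1268) = 2809 + 3595*220 = 2809 + 790900 = 793709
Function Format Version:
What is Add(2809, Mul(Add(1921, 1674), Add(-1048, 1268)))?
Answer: 793709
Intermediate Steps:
Add(2809, Mul(Add(1921, 1674), Add(-1048, 1268))) = Add(2809, Mul(3595, 220)) = Add(2809, 790900) = 793709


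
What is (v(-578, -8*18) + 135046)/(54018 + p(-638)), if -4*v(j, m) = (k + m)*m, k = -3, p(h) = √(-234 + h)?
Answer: 1752262893/729486299 - 64877*I*√218/729486299 ≈ 2.4021 - 0.0013131*I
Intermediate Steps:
v(j, m) = -m*(-3 + m)/4 (v(j, m) = -(-3 + m)*m/4 = -m*(-3 + m)/4)
(v(-578, -8*18) + 135046)/(54018 + p(-638)) = ((-8*18)*(3 - (-8)*18)/4 + 135046)/(54018 + √(-234 - 638)) = ((¼)*(-144)*(3 - 1*(-144)) + 135046)/(54018 + √(-872)) = ((¼)*(-144)*(3 + 144) + 135046)/(54018 + 2*I*√218) = ((¼)*(-144)*147 + 135046)/(54018 + 2*I*√218) = (-5292 + 135046)/(54018 + 2*I*√218) = 129754/(54018 + 2*I*√218)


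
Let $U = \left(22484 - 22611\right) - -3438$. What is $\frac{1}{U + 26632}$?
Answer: $\frac{1}{29943} \approx 3.3397 \cdot 10^{-5}$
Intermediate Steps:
$U = 3311$ ($U = -127 + 3438 = 3311$)
$\frac{1}{U + 26632} = \frac{1}{3311 + 26632} = \frac{1}{29943}$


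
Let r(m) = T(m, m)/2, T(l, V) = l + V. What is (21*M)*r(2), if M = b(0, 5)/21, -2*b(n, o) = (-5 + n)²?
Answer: -25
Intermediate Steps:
T(l, V) = V + l
b(n, o) = -(-5 + n)²/2
M = -25/42 (M = -(-5 + 0)²/2/21 = -½*(-5)²*(1/21) = -½*25*(1/21) = -25/2*1/21 = -25/42 ≈ -0.59524)
r(m) = m (r(m) = (m + m)/2 = (2*m)*(½) = m)
(21*M)*r(2) = (21*(-25/42))*2 = -25/2*2 = -25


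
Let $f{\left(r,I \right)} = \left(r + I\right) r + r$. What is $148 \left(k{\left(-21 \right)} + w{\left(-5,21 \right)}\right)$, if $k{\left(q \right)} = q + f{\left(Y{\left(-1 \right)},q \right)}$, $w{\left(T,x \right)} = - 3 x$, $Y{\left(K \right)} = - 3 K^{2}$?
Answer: $-2220$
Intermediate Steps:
$f{\left(r,I \right)} = r + r \left(I + r\right)$ ($f{\left(r,I \right)} = \left(I + r\right) r + r = r \left(I + r\right) + r = r + r \left(I + r\right)$)
$k{\left(q \right)} = 6 - 2 q$ ($k{\left(q \right)} = q + - 3 \left(-1\right)^{2} \left(1 + q - 3 \left(-1\right)^{2}\right) = q + \left(-3\right) 1 \left(1 + q - 3\right) = q - 3 \left(1 + q - 3\right) = q - 3 \left(-2 + q\right) = q - \left(-6 + 3 q\right) = 6 - 2 q$)
$148 \left(k{\left(-21 \right)} + w{\left(-5,21 \right)}\right) = 148 \left(\left(6 - -42\right) - 63\right) = 148 \left(\left(6 + 42\right) - 63\right) = 148 \left(48 - 63\right) = 148 \left(-15\right) = -2220$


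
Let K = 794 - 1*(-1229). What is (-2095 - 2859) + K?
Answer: -2931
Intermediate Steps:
K = 2023 (K = 794 + 1229 = 2023)
(-2095 - 2859) + K = (-2095 - 2859) + 2023 = -4954 + 2023 = -2931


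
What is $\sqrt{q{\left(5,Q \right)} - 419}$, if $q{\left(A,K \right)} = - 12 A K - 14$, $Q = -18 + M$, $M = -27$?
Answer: $\sqrt{2267} \approx 47.613$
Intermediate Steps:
$Q = -45$ ($Q = -18 - 27 = -45$)
$q{\left(A,K \right)} = -14 - 12 A K$ ($q{\left(A,K \right)} = - 12 A K - 14 = -14 - 12 A K$)
$\sqrt{q{\left(5,Q \right)} - 419} = \sqrt{\left(-14 - 60 \left(-45\right)\right) - 419} = \sqrt{\left(-14 + 2700\right) - 419} = \sqrt{2686 - 419} = \sqrt{2267}$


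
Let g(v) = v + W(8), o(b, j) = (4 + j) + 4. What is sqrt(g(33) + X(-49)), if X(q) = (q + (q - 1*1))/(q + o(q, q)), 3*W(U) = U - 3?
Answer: sqrt(32190)/30 ≈ 5.9805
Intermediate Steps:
W(U) = -1 + U/3 (W(U) = (U - 3)/3 = (-3 + U)/3 = -1 + U/3)
o(b, j) = 8 + j
g(v) = 5/3 + v (g(v) = v + (-1 + (1/3)*8) = v + (-1 + 8/3) = v + 5/3 = 5/3 + v)
X(q) = (-1 + 2*q)/(8 + 2*q) (X(q) = (q + (q - 1*1))/(q + (8 + q)) = (q + (q - 1))/(8 + 2*q) = (q + (-1 + q))/(8 + 2*q) = (-1 + 2*q)/(8 + 2*q))
sqrt(g(33) + X(-49)) = sqrt((5/3 + 33) + (-1/2 - 49)/(4 - 49)) = sqrt(104/3 - 99/2/(-45)) = sqrt(104/3 - 1/45*(-99/2)) = sqrt(104/3 + 11/10) = sqrt(1073/30) = sqrt(32190)/30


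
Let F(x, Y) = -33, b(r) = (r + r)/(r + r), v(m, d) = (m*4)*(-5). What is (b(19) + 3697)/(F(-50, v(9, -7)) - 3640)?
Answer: -3698/3673 ≈ -1.0068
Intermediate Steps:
v(m, d) = -20*m (v(m, d) = (4*m)*(-5) = -20*m)
b(r) = 1 (b(r) = (2*r)/((2*r)) = (2*r)*(1/(2*r)) = 1)
(b(19) + 3697)/(F(-50, v(9, -7)) - 3640) = (1 + 3697)/(-33 - 3640) = 3698/(-3673) = 3698*(-1/3673) = -3698/3673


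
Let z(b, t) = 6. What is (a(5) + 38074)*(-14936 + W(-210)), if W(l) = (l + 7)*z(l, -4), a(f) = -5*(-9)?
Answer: -615774326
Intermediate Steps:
a(f) = 45
W(l) = 42 + 6*l (W(l) = (l + 7)*6 = (7 + l)*6 = 42 + 6*l)
(a(5) + 38074)*(-14936 + W(-210)) = (45 + 38074)*(-14936 + (42 + 6*(-210))) = 38119*(-14936 + (42 - 1260)) = 38119*(-14936 - 1218) = 38119*(-16154) = -615774326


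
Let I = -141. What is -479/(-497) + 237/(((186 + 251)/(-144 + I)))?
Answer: -1755818/11431 ≈ -153.60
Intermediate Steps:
-479/(-497) + 237/(((186 + 251)/(-144 + I))) = -479/(-497) + 237/(((186 + 251)/(-144 - 141))) = -479*(-1/497) + 237/((437/(-285))) = 479/497 + 237/((437*(-1/285))) = 479/497 + 237/(-23/15) = 479/497 + 237*(-15/23) = 479/497 - 3555/23 = -1755818/11431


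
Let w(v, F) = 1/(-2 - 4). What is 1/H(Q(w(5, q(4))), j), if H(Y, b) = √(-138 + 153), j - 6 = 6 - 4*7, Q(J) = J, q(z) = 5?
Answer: √15/15 ≈ 0.25820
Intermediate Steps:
w(v, F) = -⅙ (w(v, F) = 1/(-6) = -⅙)
j = -16 (j = 6 + (6 - 4*7) = 6 + (6 - 28) = 6 - 22 = -16)
H(Y, b) = √15
1/H(Q(w(5, q(4))), j) = 1/(√15) = √15/15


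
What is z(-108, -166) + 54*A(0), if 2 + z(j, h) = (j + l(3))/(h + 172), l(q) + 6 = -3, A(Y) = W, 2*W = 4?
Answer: 173/2 ≈ 86.500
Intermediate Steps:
W = 2 (W = (½)*4 = 2)
A(Y) = 2
l(q) = -9 (l(q) = -6 - 3 = -9)
z(j, h) = -2 + (-9 + j)/(172 + h) (z(j, h) = -2 + (j - 9)/(h + 172) = -2 + (-9 + j)/(172 + h))
z(-108, -166) + 54*A(0) = (-353 - 108 - 2*(-166))/(172 - 166) + 54*2 = (-353 - 108 + 332)/6 + 108 = (⅙)*(-129) + 108 = -43/2 + 108 = 173/2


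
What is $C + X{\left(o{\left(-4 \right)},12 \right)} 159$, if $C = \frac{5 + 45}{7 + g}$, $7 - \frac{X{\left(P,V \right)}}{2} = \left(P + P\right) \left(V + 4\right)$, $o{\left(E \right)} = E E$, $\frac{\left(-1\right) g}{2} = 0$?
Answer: $- \frac{1124080}{7} \approx -1.6058 \cdot 10^{5}$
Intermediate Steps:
$g = 0$ ($g = \left(-2\right) 0 = 0$)
$o{\left(E \right)} = E^{2}$
$X{\left(P,V \right)} = 14 - 4 P \left(4 + V\right)$ ($X{\left(P,V \right)} = 14 - 2 \left(P + P\right) \left(V + 4\right) = 14 - 2 \cdot 2 P \left(4 + V\right) = 14 - 4 P \left(4 + V\right)$)
$C = \frac{50}{7}$ ($C = \frac{5 + 45}{7 + 0} = \frac{50}{7} \approx 7.1429$)
$C + X{\left(o{\left(-4 \right)},12 \right)} 159 = \frac{50}{7} + \left(14 - 16 \left(-4\right)^{2} - 4 \left(-4\right)^{2} \cdot 12\right) 159 = \frac{50}{7} + \left(14 - 256 - 64 \cdot 12\right) 159 = \frac{50}{7} + \left(14 - 256 - 768\right) 159 = \frac{50}{7} - 160590 = - \frac{1124080}{7}$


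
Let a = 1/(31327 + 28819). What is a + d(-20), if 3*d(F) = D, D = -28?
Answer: -1684085/180438 ≈ -9.3333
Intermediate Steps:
d(F) = -28/3 (d(F) = (1/3)*(-28) = -28/3)
a = 1/60146 ≈ 1.6626e-5
a + d(-20) = 1/60146 - 28/3 = -1684085/180438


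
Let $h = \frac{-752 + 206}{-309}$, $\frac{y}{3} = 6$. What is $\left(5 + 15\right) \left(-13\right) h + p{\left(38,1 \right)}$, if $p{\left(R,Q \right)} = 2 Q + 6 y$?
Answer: $- \frac{35990}{103} \approx -349.42$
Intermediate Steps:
$y = 18$ ($y = 3 \cdot 6 = 18$)
$h = \frac{182}{103}$ ($h = \left(-546\right) \left(- \frac{1}{309}\right) = \frac{182}{103} \approx 1.767$)
$p{\left(R,Q \right)} = 108 + 2 Q$ ($p{\left(R,Q \right)} = 2 Q + 6 \cdot 18 = 2 Q + 108 = 108 + 2 Q$)
$\left(5 + 15\right) \left(-13\right) h + p{\left(38,1 \right)} = \left(5 + 15\right) \left(-13\right) \frac{182}{103} + \left(108 + 2 \cdot 1\right) = 20 \left(-13\right) \frac{182}{103} + \left(108 + 2\right) = \left(-260\right) \frac{182}{103} + 110 = - \frac{47320}{103} + 110 = - \frac{35990}{103}$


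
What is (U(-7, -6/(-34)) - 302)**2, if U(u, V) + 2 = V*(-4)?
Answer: 26832400/289 ≈ 92846.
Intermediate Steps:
U(u, V) = -2 - 4*V (U(u, V) = -2 + V*(-4) = -2 - 4*V)
(U(-7, -6/(-34)) - 302)**2 = ((-2 - (-24)/(-34)) - 302)**2 = ((-2 - (-24)*(-1)/34) - 302)**2 = ((-2 - 4*3/17) - 302)**2 = ((-2 - 12/17) - 302)**2 = (-46/17 - 302)**2 = (-5180/17)**2 = 26832400/289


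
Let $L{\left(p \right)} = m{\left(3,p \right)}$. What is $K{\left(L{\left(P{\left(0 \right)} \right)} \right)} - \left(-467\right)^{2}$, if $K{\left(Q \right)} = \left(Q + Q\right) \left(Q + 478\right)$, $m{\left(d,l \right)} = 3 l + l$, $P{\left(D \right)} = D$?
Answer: $-218089$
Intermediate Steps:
$m{\left(d,l \right)} = 4 l$
$L{\left(p \right)} = 4 p$
$K{\left(Q \right)} = 2 Q \left(478 + Q\right)$
$K{\left(L{\left(P{\left(0 \right)} \right)} \right)} - \left(-467\right)^{2} = 2 \cdot 4 \cdot 0 \left(478 + 4 \cdot 0\right) - \left(-467\right)^{2} = 2 \cdot 0 \left(478 + 0\right) - 218089 = 2 \cdot 0 \cdot 478 - 218089 = 0 - 218089 = -218089$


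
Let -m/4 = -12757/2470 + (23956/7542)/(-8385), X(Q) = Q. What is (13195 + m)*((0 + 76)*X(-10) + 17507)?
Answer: 132965538922583963/600776865 ≈ 2.2132e+8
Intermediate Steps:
m = 12412425254/600776865 (m = -4*(-12757/2470 + (23956/7542)/(-8385)) = -4*(-12757*1/2470 + (23956*(1/7542))*(-1/8385)) = -4*(-12757/2470 + (11978/3771)*(-1/8385)) = -4*(-12757/2470 - 11978/31619835) = -4*(-6206212627/1201553730) = 12412425254/600776865 ≈ 20.661)
(13195 + m)*((0 + 76)*X(-10) + 17507) = (13195 + 12412425254/600776865)*((0 + 76)*(-10) + 17507) = 7939663158929*(76*(-10) + 17507)/600776865 = 7939663158929*(-760 + 17507)/600776865 = (7939663158929/600776865)*16747 = 132965538922583963/600776865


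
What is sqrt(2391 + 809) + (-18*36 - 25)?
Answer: -673 + 40*sqrt(2) ≈ -616.43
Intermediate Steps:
sqrt(2391 + 809) + (-18*36 - 25) = sqrt(3200) + (-648 - 25) = 40*sqrt(2) - 673 = -673 + 40*sqrt(2)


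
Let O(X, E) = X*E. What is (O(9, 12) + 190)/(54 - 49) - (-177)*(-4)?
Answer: -3242/5 ≈ -648.40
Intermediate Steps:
O(X, E) = E*X
(O(9, 12) + 190)/(54 - 49) - (-177)*(-4) = (12*9 + 190)/(54 - 49) - (-177)*(-4) = (108 + 190)/5 - 1*708 = 298*(⅕) - 708 = 298/5 - 708 = -3242/5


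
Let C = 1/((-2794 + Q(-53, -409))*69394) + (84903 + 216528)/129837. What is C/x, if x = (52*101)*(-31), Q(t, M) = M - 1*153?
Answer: -23399713104649/1640995925095432672 ≈ -1.4259e-5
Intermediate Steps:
Q(t, M) = -153 + M (Q(t, M) = M - 153 = -153 + M)
x = -162812 (x = 5252*(-31) = -162812)
C = 23399713104649/10079084619656 (C = 1/(-2794 + (-153 - 409)*69394) + (84903 + 216528)/129837 = (1/69394)/(-2794 - 562) + 301431*(1/129837) = (1/69394)/(-3356) + 100477/43279 = -1/3356*1/69394 + 100477/43279 = -1/232886264 + 100477/43279 = 23399713104649/10079084619656 ≈ 2.3216)
C/x = (23399713104649/10079084619656)/(-162812) = (23399713104649/10079084619656)*(-1/162812) = -23399713104649/1640995925095432672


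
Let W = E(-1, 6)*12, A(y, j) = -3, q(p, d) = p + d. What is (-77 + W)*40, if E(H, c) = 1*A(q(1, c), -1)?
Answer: -4520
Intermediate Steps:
q(p, d) = d + p
E(H, c) = -3 (E(H, c) = 1*(-3) = -3)
W = -36 (W = -3*12 = -36)
(-77 + W)*40 = (-77 - 36)*40 = -113*40 = -4520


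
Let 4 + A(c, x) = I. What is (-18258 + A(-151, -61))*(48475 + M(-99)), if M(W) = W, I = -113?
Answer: -888909000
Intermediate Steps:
A(c, x) = -117 (A(c, x) = -4 - 113 = -117)
(-18258 + A(-151, -61))*(48475 + M(-99)) = (-18258 - 117)*(48475 - 99) = -18375*48376 = -888909000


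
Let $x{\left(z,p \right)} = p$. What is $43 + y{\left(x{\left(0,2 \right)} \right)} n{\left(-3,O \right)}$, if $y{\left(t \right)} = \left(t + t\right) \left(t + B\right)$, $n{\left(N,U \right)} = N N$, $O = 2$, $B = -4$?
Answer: $-29$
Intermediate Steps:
$n{\left(N,U \right)} = N^{2}$
$y{\left(t \right)} = 2 t \left(-4 + t\right)$ ($y{\left(t \right)} = \left(t + t\right) \left(t - 4\right) = 2 t \left(-4 + t\right)$)
$43 + y{\left(x{\left(0,2 \right)} \right)} n{\left(-3,O \right)} = 43 + 2 \cdot 2 \left(-4 + 2\right) \left(-3\right)^{2} = 43 + 2 \cdot 2 \left(-2\right) 9 = 43 - 72 = -29$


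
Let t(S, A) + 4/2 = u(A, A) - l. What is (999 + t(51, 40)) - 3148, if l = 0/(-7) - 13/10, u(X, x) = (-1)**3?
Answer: -21507/10 ≈ -2150.7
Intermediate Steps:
u(X, x) = -1
l = -13/10 (l = 0*(-1/7) - 13*1/10 = 0 - 13/10 = -13/10 ≈ -1.3000)
t(S, A) = -17/10 (t(S, A) = -2 + (-1 - 1*(-13/10)) = -2 + (-1 + 13/10) = -2 + 3/10 = -17/10)
(999 + t(51, 40)) - 3148 = (999 - 17/10) - 3148 = 9973/10 - 3148 = -21507/10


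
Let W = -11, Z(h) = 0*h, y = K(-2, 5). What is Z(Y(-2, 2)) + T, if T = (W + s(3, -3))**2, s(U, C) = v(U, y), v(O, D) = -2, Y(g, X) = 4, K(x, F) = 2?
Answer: 169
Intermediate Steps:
y = 2
Z(h) = 0
s(U, C) = -2
T = 169 (T = (-11 - 2)**2 = (-13)**2 = 169)
Z(Y(-2, 2)) + T = 0 + 169 = 169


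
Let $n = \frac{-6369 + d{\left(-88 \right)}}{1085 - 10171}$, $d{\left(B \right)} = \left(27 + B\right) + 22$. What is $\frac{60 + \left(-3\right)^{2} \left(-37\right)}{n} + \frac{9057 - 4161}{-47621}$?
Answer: $- \frac{19692369401}{50859228} \approx -387.19$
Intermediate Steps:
$d{\left(B \right)} = 49 + B$
$n = \frac{3204}{4543}$ ($n = \frac{-6369 + \left(49 - 88\right)}{1085 - 10171} = \frac{-6369 - 39}{-9086} = \left(-6408\right) \left(- \frac{1}{9086}\right) = \frac{3204}{4543} \approx 0.70526$)
$\frac{60 + \left(-3\right)^{2} \left(-37\right)}{n} + \frac{9057 - 4161}{-47621} = \frac{60 + \left(-3\right)^{2} \left(-37\right)}{\frac{3204}{4543}} + \frac{9057 - 4161}{-47621} = \left(60 + 9 \left(-37\right)\right) \frac{4543}{3204} + \left(9057 - 4161\right) \left(- \frac{1}{47621}\right) = \left(60 - 333\right) \frac{4543}{3204} + 4896 \left(- \frac{1}{47621}\right) = \left(-273\right) \frac{4543}{3204} - \frac{4896}{47621} = - \frac{413413}{1068} - \frac{4896}{47621} = - \frac{19692369401}{50859228}$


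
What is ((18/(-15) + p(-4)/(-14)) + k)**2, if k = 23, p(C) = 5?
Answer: 2253001/4900 ≈ 459.80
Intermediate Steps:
((18/(-15) + p(-4)/(-14)) + k)**2 = ((18/(-15) + 5/(-14)) + 23)**2 = ((18*(-1/15) + 5*(-1/14)) + 23)**2 = ((-6/5 - 5/14) + 23)**2 = (-109/70 + 23)**2 = (1501/70)**2 = 2253001/4900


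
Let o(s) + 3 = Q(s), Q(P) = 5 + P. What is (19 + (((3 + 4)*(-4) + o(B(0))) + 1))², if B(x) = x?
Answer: 36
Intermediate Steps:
o(s) = 2 + s (o(s) = -3 + (5 + s) = 2 + s)
(19 + (((3 + 4)*(-4) + o(B(0))) + 1))² = (19 + (((3 + 4)*(-4) + (2 + 0)) + 1))² = (19 + ((7*(-4) + 2) + 1))² = (19 + ((-28 + 2) + 1))² = (19 + (-26 + 1))² = (19 - 25)² = (-6)² = 36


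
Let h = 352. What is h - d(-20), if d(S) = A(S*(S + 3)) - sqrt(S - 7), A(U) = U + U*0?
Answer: 12 + 3*I*sqrt(3) ≈ 12.0 + 5.1962*I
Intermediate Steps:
A(U) = U (A(U) = U + 0 = U)
d(S) = -sqrt(-7 + S) + S*(3 + S) (d(S) = S*(S + 3) - sqrt(S - 7) = S*(3 + S) - sqrt(-7 + S) = -sqrt(-7 + S) + S*(3 + S))
h - d(-20) = 352 - (-sqrt(-7 - 20) - 20*(3 - 20)) = 352 - (-sqrt(-27) - 20*(-17)) = 352 - (-3*I*sqrt(3) + 340) = 352 - (340 - 3*I*sqrt(3)) = 352 + (-340 + 3*I*sqrt(3)) = 12 + 3*I*sqrt(3)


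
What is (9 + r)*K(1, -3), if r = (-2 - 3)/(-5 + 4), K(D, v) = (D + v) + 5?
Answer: 42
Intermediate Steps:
K(D, v) = 5 + D + v
r = 5 (r = -5/(-1) = -5*(-1) = 5)
(9 + r)*K(1, -3) = (9 + 5)*(5 + 1 - 3) = 14*3 = 42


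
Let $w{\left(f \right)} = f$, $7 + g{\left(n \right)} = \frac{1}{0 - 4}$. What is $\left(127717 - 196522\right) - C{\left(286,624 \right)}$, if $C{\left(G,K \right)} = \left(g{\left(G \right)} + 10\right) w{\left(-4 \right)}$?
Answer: $-68794$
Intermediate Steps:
$g{\left(n \right)} = - \frac{29}{4}$ ($g{\left(n \right)} = -7 + \frac{1}{0 - 4} = -7 + \frac{1}{-4} = -7 - \frac{1}{4} = - \frac{29}{4}$)
$C{\left(G,K \right)} = -11$ ($C{\left(G,K \right)} = \left(- \frac{29}{4} + 10\right) \left(-4\right) = \frac{11}{4} \left(-4\right) = -11$)
$\left(127717 - 196522\right) - C{\left(286,624 \right)} = \left(127717 - 196522\right) - -11 = -68805 + 11 = -68794$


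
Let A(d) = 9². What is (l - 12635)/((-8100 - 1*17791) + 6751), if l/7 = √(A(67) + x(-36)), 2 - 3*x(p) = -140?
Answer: 2527/3828 - 7*√1155/57420 ≈ 0.65599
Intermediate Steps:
A(d) = 81
x(p) = 142/3 (x(p) = ⅔ - ⅓*(-140) = ⅔ + 140/3 = 142/3)
l = 7*√1155/3 (l = 7*√(81 + 142/3) = 7*√(385/3) = 7*(√1155/3) = 7*√1155/3 ≈ 79.299)
(l - 12635)/((-8100 - 1*17791) + 6751) = (7*√1155/3 - 12635)/((-8100 - 1*17791) + 6751) = (-12635 + 7*√1155/3)/((-8100 - 17791) + 6751) = (-12635 + 7*√1155/3)/(-25891 + 6751) = (-12635 + 7*√1155/3)/(-19140) = (-12635 + 7*√1155/3)*(-1/19140) = 2527/3828 - 7*√1155/57420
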